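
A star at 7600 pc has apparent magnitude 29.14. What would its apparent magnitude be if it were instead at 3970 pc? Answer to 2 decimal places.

m ≈ 27.73

Flux ∝ 1/d², so Δm = 5 log₁₀(d₂/d₁) = 5 log₁₀(3970/7600) = -1.410
m₂ = m₁ + Δm = 29.14 + (-1.410) = 27.730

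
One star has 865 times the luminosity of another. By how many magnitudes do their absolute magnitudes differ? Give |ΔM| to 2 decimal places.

Pogson: ΔM = −2.5 log₁₀(ratio) = −2.5 log₁₀(865) = −2.5 × 2.9370 = -7.343

|ΔM| ≈ 7.34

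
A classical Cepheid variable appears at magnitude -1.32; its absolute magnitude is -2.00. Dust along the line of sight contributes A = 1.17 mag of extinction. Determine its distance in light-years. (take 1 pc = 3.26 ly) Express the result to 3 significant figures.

d ≈ 26.0 ly

m − M = 5 log₁₀(d/10 pc) + A  ⇒  -1.32 − (-2.00) − 1.17 = 5 log₁₀(d/10)
-0.490 = 5 log₁₀(d/10)
log₁₀ d = (m − M − A)/5 + 1 = 0.9020
d = 10^0.9020 = 7.980 pc
= 26.01 ly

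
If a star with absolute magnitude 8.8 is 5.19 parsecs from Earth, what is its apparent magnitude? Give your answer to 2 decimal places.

m ≈ 7.38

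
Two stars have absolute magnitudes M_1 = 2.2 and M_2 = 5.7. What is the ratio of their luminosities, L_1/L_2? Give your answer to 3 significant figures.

L_1/L_2 ≈ 25.1

ΔM = M_1 − M_2 = -3.5
L_1/L_2 = 10^(−0.4 ΔM) = 10^1.400 = 25.12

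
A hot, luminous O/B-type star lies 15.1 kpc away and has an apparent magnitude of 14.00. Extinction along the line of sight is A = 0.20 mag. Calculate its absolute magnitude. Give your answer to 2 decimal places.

M ≈ -2.09

d = 15.1 kpc = 15100 pc
5 log₁₀(d/10 pc) = 5 log₁₀(15100) − 5 = 15.895
M = m − 5 log₁₀(d/10) − A = 14.00 − 15.895 − 0.20 = -2.095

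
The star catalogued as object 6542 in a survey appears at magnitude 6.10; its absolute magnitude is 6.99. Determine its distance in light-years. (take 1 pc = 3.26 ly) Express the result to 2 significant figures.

d ≈ 22 ly

μ = m − M = -0.890
m − M = 5 log₁₀ d − 5
log₁₀ d = (m − M)/5 + 1 = 0.8220
d = 10^0.8220 = 6.637 pc
= 21.64 ly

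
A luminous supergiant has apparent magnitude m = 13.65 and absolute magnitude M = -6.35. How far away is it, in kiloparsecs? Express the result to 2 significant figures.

μ = m − M = 20.000
m − M = 5 log₁₀ d − 5
log₁₀ d = (m − M)/5 + 1 = 5.0000
d = 10^5.0000 = 100000 pc
= 100.0 kpc

d ≈ 100 kpc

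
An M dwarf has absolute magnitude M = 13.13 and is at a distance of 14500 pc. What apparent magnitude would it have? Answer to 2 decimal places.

m = M + 5 log₁₀ d − 5 = 13.13 + 5·4.1614 − 5 = 28.937

m ≈ 28.94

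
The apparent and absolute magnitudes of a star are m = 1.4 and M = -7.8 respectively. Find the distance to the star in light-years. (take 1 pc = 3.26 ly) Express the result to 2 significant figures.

μ = m − M = 9.200
m − M = 5 log₁₀ d − 5
log₁₀ d = (m − M)/5 + 1 = 2.8400
d = 10^2.8400 = 691.8 pc
= 2255 ly

d ≈ 2300 ly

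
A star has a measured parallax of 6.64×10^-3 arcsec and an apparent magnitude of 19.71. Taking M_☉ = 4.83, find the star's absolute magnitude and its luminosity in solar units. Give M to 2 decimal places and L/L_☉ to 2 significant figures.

M ≈ 13.82; L/L_☉ ≈ 2.5×10^-4

d = 1/p = 1/6.64×10^-3″ = 150.6 pc
M = m − 5 log₁₀ d + 5 = 19.71 − 5·2.1778 + 5 = 13.821
M − M_☉ = 13.821 − 4.83 = 8.991
L/L_☉ = 10^(−0.4 × 8.991) = 2.533×10^-4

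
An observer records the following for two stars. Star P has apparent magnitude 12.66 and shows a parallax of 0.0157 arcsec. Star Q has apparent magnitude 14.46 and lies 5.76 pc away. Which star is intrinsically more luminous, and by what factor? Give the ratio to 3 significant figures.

Star P is more luminous, by a factor of 642.

Star P: d = 1/p = 1/0.0157″ = 63.69 pc
Star P: M = m − 5 log₁₀ d + 5 = 12.66 − 5·1.8041 + 5 = 8.639
Star Q: M = m − 5 log₁₀ d + 5 = 14.46 − 5·0.7604 + 5 = 15.658
ΔM = M_P − M_Q = 8.639 − (15.658) = -7.018; smaller M is more luminous → Star P.
L ratio = 10^(0.4 |ΔM|) = 10^2.807 = 641.7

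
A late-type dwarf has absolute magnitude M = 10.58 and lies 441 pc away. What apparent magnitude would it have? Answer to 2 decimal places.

m ≈ 18.80

m = M + 5 log₁₀ d − 5 = 10.58 + 5·2.6444 − 5 = 18.802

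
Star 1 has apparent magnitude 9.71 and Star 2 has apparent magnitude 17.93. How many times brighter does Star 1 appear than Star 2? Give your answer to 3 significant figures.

Δm = 9.71 − (17.93) = -8.22
Flux ratio = 10^(−0.4 Δm) = 10^(−0.4 × -8.22) = 10^3.288 = 1941

1940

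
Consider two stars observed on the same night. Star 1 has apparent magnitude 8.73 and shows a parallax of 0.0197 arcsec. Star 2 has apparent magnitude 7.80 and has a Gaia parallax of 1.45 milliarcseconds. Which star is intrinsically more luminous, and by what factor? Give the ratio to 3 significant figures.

Star 2 is more luminous, by a factor of 435.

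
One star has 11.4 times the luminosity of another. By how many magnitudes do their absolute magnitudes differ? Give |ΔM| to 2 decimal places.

|ΔM| ≈ 2.64

Pogson: ΔM = −2.5 log₁₀(ratio) = −2.5 log₁₀(11.4) = −2.5 × 1.0569 = -2.642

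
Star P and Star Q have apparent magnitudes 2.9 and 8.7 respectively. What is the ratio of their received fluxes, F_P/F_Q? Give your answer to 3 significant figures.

Magnitude difference = -5.8
Flux ratio = 10^(−0.4 Δm) = 10^(−0.4 × -5.8) = 10^2.320 = 208.9

F_P/F_Q ≈ 209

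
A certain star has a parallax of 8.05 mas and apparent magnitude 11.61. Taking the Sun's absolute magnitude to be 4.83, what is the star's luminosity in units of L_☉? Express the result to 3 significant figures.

L/L_☉ ≈ 0.300

d = 1/p = 1000/8.05 mas = 124.2 pc
M = m − 5 log₁₀ d + 5 = 11.61 − 5·2.0942 + 5 = 6.139
M − M_☉ = 6.139 − 4.83 = 1.309
L/L_☉ = 10^(−0.4 × 1.309) = 0.2995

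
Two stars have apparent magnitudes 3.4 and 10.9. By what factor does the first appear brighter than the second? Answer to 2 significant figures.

1000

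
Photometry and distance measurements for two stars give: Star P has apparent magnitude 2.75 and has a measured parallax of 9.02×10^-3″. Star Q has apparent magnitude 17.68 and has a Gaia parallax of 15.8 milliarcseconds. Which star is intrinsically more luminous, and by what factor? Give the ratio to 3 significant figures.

Star P is more luminous, by a factor of 2.88×10^6.

Star P: d = 1/p = 1/9.02×10^-3″ = 110.9 pc
Star P: M = m − 5 log₁₀ d + 5 = 2.75 − 5·2.0448 + 5 = -2.474
Star Q: p = 15.8 mas = 0.0158″ → d = 1/p = 63.29 pc
Star Q: M = m − 5 log₁₀ d + 5 = 17.68 − 5·1.8013 + 5 = 13.673
ΔM = M_P − M_Q = -2.474 − (13.673) = -16.147; smaller M is more luminous → Star P.
L ratio = 10^(0.4 |ΔM|) = 10^6.459 = 2.877×10^6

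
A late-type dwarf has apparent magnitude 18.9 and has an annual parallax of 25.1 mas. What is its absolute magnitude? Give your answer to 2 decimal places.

M ≈ 15.90

p = 25.1 mas = 0.0251″ → d = 1/p = 39.84 pc
5 log₁₀(d/10 pc) = 5 log₁₀(39.84) − 5 = 3.002
M = m − 5 log₁₀(d/10) = 18.9 − 3.002 = 15.898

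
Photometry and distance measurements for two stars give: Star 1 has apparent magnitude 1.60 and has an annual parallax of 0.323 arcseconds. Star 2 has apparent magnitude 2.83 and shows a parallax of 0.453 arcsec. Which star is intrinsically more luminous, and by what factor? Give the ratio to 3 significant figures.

Star 1: d = 1/p = 1/0.323″ = 3.096 pc
Star 1: M = m − 5 log₁₀ d + 5 = 1.60 − 5·0.4908 + 5 = 4.146
Star 2: d = 1/p = 1/0.453″ = 2.208 pc
Star 2: M = m − 5 log₁₀ d + 5 = 2.83 − 5·0.3439 + 5 = 6.110
ΔM = M_1 − M_2 = 4.146 − (6.110) = -1.964; smaller M is more luminous → Star 1.
L ratio = 10^(0.4 |ΔM|) = 10^0.786 = 6.106

Star 1 is more luminous, by a factor of 6.11.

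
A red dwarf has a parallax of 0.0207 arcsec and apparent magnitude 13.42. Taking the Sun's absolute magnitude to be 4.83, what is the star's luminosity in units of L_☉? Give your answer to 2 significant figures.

L/L_☉ ≈ 8.6×10^-3

d = 1/p = 1/0.0207″ = 48.31 pc
M = m − 5 log₁₀ d + 5 = 13.42 − 5·1.6840 + 5 = 10.000
M − M_☉ = 10.000 − 4.83 = 5.170
L/L_☉ = 10^(−0.4 × 5.170) = 8.552×10^-3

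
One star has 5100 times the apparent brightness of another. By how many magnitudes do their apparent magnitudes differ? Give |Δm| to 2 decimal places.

Pogson: Δm = −2.5 log₁₀(ratio) = −2.5 log₁₀(5100) = −2.5 × 3.7076 = -9.269

|Δm| ≈ 9.27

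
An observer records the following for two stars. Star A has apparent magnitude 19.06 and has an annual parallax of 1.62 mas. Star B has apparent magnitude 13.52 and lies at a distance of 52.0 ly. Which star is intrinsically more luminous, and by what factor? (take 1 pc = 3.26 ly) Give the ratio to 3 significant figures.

Star A is more luminous, by a factor of 9.11.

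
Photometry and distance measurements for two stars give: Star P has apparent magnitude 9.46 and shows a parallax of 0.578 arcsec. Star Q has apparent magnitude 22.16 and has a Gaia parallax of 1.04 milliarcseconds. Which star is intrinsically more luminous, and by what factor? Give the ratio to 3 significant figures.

Star Q is more luminous, by a factor of 2.57.

Star P: d = 1/p = 1/0.578″ = 1.730 pc
Star P: M = m − 5 log₁₀ d + 5 = 9.46 − 5·0.2381 + 5 = 13.270
Star Q: p = 1.04 mas = 1.04×10^-3″ → d = 1/p = 961.5 pc
Star Q: M = m − 5 log₁₀ d + 5 = 22.16 − 5·2.9830 + 5 = 12.245
ΔM = M_P − M_Q = 13.270 − (12.245) = 1.024; smaller M is more luminous → Star Q.
L ratio = 10^(0.4 |ΔM|) = 10^0.410 = 2.569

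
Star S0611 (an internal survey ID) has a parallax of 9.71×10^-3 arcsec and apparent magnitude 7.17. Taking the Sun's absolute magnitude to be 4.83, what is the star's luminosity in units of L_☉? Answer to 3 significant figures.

L/L_☉ ≈ 12.3

d = 1/p = 1/9.71×10^-3″ = 103.0 pc
M = m − 5 log₁₀ d + 5 = 7.17 − 5·2.0128 + 5 = 2.106
M − M_☉ = 2.106 − 4.83 = -2.724
L/L_☉ = 10^(−0.4 × -2.724) = 12.29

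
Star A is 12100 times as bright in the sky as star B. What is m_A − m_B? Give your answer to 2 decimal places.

m_A − m_B ≈ -10.21

Pogson: Δm = −2.5 log₁₀(ratio) = −2.5 log₁₀(12100) = −2.5 × 4.0828 = -10.207
Star A is brighter, so it has the smaller magnitude: the difference is negative.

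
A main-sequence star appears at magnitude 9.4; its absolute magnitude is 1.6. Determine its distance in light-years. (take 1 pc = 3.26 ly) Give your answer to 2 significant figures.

Distance modulus: m − M = 9.4 − (1.6) = 7.800
m − M = 5 log₁₀ d − 5
log₁₀ d = (m − M)/5 + 1 = 2.5600
d = 10^2.5600 = 363.1 pc
= 1184 ly

d ≈ 1200 ly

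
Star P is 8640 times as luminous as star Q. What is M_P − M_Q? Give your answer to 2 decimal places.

Pogson: ΔM = −2.5 log₁₀(ratio) = −2.5 log₁₀(8640) = −2.5 × 3.9365 = -9.841
Star P is brighter, so it has the smaller magnitude: the difference is negative.

M_P − M_Q ≈ -9.84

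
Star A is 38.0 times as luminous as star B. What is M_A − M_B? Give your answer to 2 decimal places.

Pogson: ΔM = −2.5 log₁₀(ratio) = −2.5 log₁₀(38.0) = −2.5 × 1.5798 = -3.949
Star A is brighter, so it has the smaller magnitude: the difference is negative.

M_A − M_B ≈ -3.95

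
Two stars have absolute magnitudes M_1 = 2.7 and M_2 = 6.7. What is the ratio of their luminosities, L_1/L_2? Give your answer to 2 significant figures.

L_1/L_2 ≈ 40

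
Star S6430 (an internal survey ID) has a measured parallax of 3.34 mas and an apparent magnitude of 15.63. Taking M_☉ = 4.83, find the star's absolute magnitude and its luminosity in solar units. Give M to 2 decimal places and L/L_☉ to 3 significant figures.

d = 1/p = 1000/3.34 mas = 299.4 pc
M = m − 5 log₁₀ d + 5 = 15.63 − 5·2.4763 + 5 = 8.249
M − M_☉ = 8.249 − 4.83 = 3.419
L/L_☉ = 10^(−0.4 × 3.419) = 0.04290

M ≈ 8.25; L/L_☉ ≈ 0.0429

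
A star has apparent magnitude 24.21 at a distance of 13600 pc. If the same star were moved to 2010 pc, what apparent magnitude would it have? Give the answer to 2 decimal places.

Flux ∝ 1/d², so Δm = 5 log₁₀(d₂/d₁) = 5 log₁₀(2010/13600) = -4.152
m₂ = m₁ + Δm = 24.21 + (-4.152) = 20.058

m ≈ 20.06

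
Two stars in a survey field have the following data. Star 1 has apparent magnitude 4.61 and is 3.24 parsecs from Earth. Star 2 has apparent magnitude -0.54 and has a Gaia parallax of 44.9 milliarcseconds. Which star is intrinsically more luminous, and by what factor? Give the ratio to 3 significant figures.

Star 2 is more luminous, by a factor of 5430.

Star 1: M = m − 5 log₁₀ d + 5 = 4.61 − 5·0.5105 + 5 = 7.057
Star 2: p = 44.9 mas = 0.0449″ → d = 1/p = 22.27 pc
Star 2: M = m − 5 log₁₀ d + 5 = -0.54 − 5·1.3478 + 5 = -2.279
ΔM = M_1 − M_2 = 7.057 − (-2.279) = 9.336; smaller M is more luminous → Star 2.
L ratio = 10^(0.4 |ΔM|) = 10^3.734 = 5425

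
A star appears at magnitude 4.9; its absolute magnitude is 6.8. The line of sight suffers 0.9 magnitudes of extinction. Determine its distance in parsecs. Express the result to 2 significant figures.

m − M = 5 log₁₀(d/10 pc) + A  ⇒  4.9 − (6.8) − 0.9 = 5 log₁₀(d/10)
-2.800 = 5 log₁₀(d/10)
log₁₀ d = (m − M − A)/5 + 1 = 0.4400
d = 10^0.4400 = 2.754 pc

d ≈ 2.8 pc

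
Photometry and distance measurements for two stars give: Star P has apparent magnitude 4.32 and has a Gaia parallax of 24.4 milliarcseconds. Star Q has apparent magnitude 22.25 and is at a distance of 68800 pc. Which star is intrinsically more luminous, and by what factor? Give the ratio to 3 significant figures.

Star P is more luminous, by a factor of 5.27.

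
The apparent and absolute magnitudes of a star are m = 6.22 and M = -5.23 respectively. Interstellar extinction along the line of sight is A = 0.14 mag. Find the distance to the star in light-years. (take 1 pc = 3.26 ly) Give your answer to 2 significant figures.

m − M = 5 log₁₀(d/10 pc) + A  ⇒  6.22 − (-5.23) − 0.14 = 5 log₁₀(d/10)
11.310 = 5 log₁₀(d/10)
log₁₀ d = (m − M − A)/5 + 1 = 3.2620
d = 10^3.2620 = 1828 pc
= 5960 ly

d ≈ 6000 ly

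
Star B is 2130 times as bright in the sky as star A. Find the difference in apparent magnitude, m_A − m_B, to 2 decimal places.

m_A − m_B ≈ 8.32

Pogson: Δm = −2.5 log₁₀(ratio) = −2.5 log₁₀(2130) = −2.5 × 3.3284 = -8.321
Star B is brighter so has the smaller magnitude: m_A − m_B is positive.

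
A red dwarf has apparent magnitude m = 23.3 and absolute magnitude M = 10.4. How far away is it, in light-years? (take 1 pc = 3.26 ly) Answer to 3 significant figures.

d ≈ 12400 ly

Distance modulus: m − M = 23.3 − (10.4) = 12.900
m − M = 5 log₁₀ d − 5
log₁₀ d = (m − M)/5 + 1 = 3.5800
d = 10^3.5800 = 3802 pc
= 12390 ly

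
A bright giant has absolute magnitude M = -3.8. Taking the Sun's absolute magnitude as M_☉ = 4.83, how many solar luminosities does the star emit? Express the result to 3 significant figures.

L/L_☉ ≈ 2830

M − M_☉ = -3.8 − 4.83 = -8.630
L/L_☉ = 10^(−0.4 (M − M_☉)) = 10^3.452 = 2831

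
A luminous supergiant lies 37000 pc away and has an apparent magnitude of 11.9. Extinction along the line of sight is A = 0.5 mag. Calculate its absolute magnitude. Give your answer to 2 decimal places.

5 log₁₀(d/10 pc) = 5 log₁₀(37000) − 5 = 17.841
M = m − 5 log₁₀(d/10) − A = 11.9 − 17.841 − 0.5 = -6.441

M ≈ -6.44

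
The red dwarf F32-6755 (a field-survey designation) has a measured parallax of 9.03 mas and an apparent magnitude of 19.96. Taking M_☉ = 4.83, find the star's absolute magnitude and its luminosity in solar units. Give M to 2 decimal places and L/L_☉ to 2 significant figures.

M ≈ 14.74; L/L_☉ ≈ 1.1×10^-4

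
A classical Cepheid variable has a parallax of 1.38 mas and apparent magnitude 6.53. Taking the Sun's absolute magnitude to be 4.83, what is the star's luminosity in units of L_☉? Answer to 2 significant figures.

L/L_☉ ≈ 1100

d = 1/p = 1000/1.38 mas = 724.6 pc
M = m − 5 log₁₀ d + 5 = 6.53 − 5·2.8601 + 5 = -2.771
M − M_☉ = -2.771 − 4.83 = -7.601
L/L_☉ = 10^(−0.4 × -7.601) = 1097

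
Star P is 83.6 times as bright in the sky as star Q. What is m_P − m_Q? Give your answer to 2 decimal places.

Pogson: Δm = −2.5 log₁₀(ratio) = −2.5 log₁₀(83.6) = −2.5 × 1.9222 = -4.806
Star P is brighter, so it has the smaller magnitude: the difference is negative.

m_P − m_Q ≈ -4.81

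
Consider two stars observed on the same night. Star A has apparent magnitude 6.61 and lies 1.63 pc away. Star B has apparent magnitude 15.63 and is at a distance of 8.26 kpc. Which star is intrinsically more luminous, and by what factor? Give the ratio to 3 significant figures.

Star A: M = m − 5 log₁₀ d + 5 = 6.61 − 5·0.2122 + 5 = 10.549
Star B: d = 8.26 kpc = 8260 pc
Star B: M = m − 5 log₁₀ d + 5 = 15.63 − 5·3.9170 + 5 = 1.045
ΔM = M_A − M_B = 10.549 − (1.045) = 9.504; smaller M is more luminous → Star B.
L ratio = 10^(0.4 |ΔM|) = 10^3.802 = 6333

Star B is more luminous, by a factor of 6330.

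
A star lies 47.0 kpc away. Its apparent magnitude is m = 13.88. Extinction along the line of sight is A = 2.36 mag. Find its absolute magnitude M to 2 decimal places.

d = 47.0 kpc = 47000 pc
5 log₁₀(d/10 pc) = 5 log₁₀(47000) − 5 = 18.360
M = m − 5 log₁₀(d/10) − A = 13.88 − 18.360 − 2.36 = -6.840

M ≈ -6.84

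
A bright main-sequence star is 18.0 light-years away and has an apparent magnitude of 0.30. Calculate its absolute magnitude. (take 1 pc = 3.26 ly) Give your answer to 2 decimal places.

d = 18.0 ly / 3.26 = 5.521 pc
5 log₁₀(d/10 pc) = 5 log₁₀(5.521) − 5 = -1.290
M = m − 5 log₁₀(d/10) = 0.30 + 1.290 = 1.590

M ≈ 1.59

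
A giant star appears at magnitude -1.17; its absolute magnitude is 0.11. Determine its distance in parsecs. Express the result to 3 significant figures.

d ≈ 5.55 pc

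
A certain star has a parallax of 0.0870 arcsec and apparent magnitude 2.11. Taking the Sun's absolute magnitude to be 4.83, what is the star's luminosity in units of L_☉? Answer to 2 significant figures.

d = 1/p = 1/0.0870″ = 11.49 pc
M = m − 5 log₁₀ d + 5 = 2.11 − 5·1.0605 + 5 = 1.808
M − M_☉ = 1.808 − 4.83 = -3.022
L/L_☉ = 10^(−0.4 × -3.022) = 16.18

L/L_☉ ≈ 16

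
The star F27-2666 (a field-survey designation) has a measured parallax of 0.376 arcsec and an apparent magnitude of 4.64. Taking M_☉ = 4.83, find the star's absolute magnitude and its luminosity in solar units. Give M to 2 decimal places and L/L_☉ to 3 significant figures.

M ≈ 7.52; L/L_☉ ≈ 0.0843

d = 1/p = 1/0.376″ = 2.660 pc
M = m − 5 log₁₀ d + 5 = 4.64 − 5·0.4248 + 5 = 7.516
M − M_☉ = 7.516 − 4.83 = 2.686
L/L_☉ = 10^(−0.4 × 2.686) = 0.08426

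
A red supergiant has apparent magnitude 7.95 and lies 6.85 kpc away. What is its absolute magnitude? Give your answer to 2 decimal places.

M ≈ -6.23

d = 6.85 kpc = 6850 pc
5 log₁₀(d/10 pc) = 5 log₁₀(6850) − 5 = 14.178
M = m − 5 log₁₀(d/10) = 7.95 − 14.178 = -6.228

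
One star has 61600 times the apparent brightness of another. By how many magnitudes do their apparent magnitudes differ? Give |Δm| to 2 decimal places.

Pogson: Δm = −2.5 log₁₀(ratio) = −2.5 log₁₀(61600) = −2.5 × 4.7896 = -11.974

|Δm| ≈ 11.97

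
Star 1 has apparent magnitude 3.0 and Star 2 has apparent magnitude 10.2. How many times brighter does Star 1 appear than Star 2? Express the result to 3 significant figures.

Δm = 3.0 − (10.2) = -7.2
Flux ratio = 10^(−0.4 Δm) = 10^(−0.4 × -7.2) = 10^2.880 = 758.6

759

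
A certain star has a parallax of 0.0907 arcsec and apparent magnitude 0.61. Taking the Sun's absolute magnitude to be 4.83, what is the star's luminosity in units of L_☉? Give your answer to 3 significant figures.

d = 1/p = 1/0.0907″ = 11.03 pc
M = m − 5 log₁₀ d + 5 = 0.61 − 5·1.0424 + 5 = 0.398
M − M_☉ = 0.398 − 4.83 = -4.432
L/L_☉ = 10^(−0.4 × -4.432) = 59.26

L/L_☉ ≈ 59.3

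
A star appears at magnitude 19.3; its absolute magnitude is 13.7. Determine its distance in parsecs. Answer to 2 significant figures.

d ≈ 130 pc

μ = m − M = 5.600
m − M = 5 log₁₀ d − 5
log₁₀ d = (m − M)/5 + 1 = 2.1200
d = 10^2.1200 = 131.8 pc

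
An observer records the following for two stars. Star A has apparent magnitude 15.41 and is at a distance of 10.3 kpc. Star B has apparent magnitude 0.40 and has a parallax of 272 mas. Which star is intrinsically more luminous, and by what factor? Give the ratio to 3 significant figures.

Star A: d = 10.3 kpc = 10300 pc
Star A: M = m − 5 log₁₀ d + 5 = 15.41 − 5·4.0128 + 5 = 0.346
Star B: p = 272 mas = 0.272″ → d = 1/p = 3.676 pc
Star B: M = m − 5 log₁₀ d + 5 = 0.40 − 5·0.5654 + 5 = 2.573
ΔM = M_A − M_B = 0.346 − (2.573) = -2.227; smaller M is more luminous → Star A.
L ratio = 10^(0.4 |ΔM|) = 10^0.891 = 7.777

Star A is more luminous, by a factor of 7.78.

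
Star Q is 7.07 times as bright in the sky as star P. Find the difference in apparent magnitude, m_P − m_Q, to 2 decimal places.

m_P − m_Q ≈ 2.12

Pogson: Δm = −2.5 log₁₀(ratio) = −2.5 log₁₀(7.07) = −2.5 × 0.8494 = -2.124
Star Q is brighter so has the smaller magnitude: m_P − m_Q is positive.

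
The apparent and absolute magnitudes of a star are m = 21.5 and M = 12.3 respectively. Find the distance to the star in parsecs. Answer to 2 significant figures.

d ≈ 690 pc

Distance modulus: m − M = 21.5 − (12.3) = 9.200
m − M = 5 log₁₀ d − 5
log₁₀ d = (m − M)/5 + 1 = 2.8400
d = 10^2.8400 = 691.8 pc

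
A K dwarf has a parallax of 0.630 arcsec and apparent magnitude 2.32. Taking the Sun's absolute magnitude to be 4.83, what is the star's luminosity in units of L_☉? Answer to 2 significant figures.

L/L_☉ ≈ 0.25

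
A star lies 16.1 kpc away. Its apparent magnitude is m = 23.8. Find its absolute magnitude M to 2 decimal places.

d = 16.1 kpc = 16100 pc
5 log₁₀(d/10 pc) = 5 log₁₀(16100) − 5 = 16.034
M = m − 5 log₁₀(d/10) = 23.8 − 16.034 = 7.766

M ≈ 7.77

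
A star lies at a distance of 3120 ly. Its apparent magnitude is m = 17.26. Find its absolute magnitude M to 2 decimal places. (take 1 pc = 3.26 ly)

M ≈ 7.36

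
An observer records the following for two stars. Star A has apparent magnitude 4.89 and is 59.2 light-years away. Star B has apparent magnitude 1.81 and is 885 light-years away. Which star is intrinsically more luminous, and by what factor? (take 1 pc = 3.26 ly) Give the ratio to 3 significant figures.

Star B is more luminous, by a factor of 3810.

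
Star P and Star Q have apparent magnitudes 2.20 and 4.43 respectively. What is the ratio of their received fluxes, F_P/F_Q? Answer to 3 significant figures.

F_P/F_Q ≈ 7.80

Δm = 2.20 − (4.43) = -2.23
Flux ratio = 10^(−0.4 Δm) = 10^(−0.4 × -2.23) = 10^0.892 = 7.798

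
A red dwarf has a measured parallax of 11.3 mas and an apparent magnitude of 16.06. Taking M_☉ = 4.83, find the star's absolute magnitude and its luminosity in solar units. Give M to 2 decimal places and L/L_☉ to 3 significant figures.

d = 1/p = 1000/11.3 mas = 88.50 pc
M = m − 5 log₁₀ d + 5 = 16.06 − 5·1.9469 + 5 = 11.325
M − M_☉ = 11.325 − 4.83 = 6.495
L/L_☉ = 10^(−0.4 × 6.495) = 2.523×10^-3

M ≈ 11.33; L/L_☉ ≈ 2.52×10^-3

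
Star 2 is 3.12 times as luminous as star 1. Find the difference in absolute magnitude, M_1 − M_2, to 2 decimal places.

M_1 − M_2 ≈ 1.24

Pogson: ΔM = −2.5 log₁₀(ratio) = −2.5 log₁₀(3.12) = −2.5 × 0.4942 = -1.235
Star 2 is brighter so has the smaller magnitude: M_1 − M_2 is positive.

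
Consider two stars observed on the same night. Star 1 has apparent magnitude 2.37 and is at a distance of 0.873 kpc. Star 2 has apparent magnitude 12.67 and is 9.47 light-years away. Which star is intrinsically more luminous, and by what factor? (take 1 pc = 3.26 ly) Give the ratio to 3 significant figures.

Star 1: d = 0.873 kpc = 873.0 pc
Star 1: M = m − 5 log₁₀ d + 5 = 2.37 − 5·2.9410 + 5 = -7.335
Star 2: d = 9.47 ly / 3.26 = 2.905 pc
Star 2: M = m − 5 log₁₀ d + 5 = 12.67 − 5·0.4631 + 5 = 15.354
ΔM = M_1 − M_2 = -7.335 − (15.354) = -22.689; smaller M is more luminous → Star 1.
L ratio = 10^(0.4 |ΔM|) = 10^9.076 = 1.191×10^9

Star 1 is more luminous, by a factor of 1.19×10^9.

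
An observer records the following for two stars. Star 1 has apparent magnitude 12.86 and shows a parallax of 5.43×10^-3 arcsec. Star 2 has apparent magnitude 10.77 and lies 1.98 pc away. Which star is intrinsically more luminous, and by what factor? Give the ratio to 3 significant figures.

Star 1: d = 1/p = 1/5.43×10^-3″ = 184.2 pc
Star 1: M = m − 5 log₁₀ d + 5 = 12.86 − 5·2.2652 + 5 = 6.534
Star 2: M = m − 5 log₁₀ d + 5 = 10.77 − 5·0.2967 + 5 = 14.287
ΔM = M_1 − M_2 = 6.534 − (14.287) = -7.753; smaller M is more luminous → Star 1.
L ratio = 10^(0.4 |ΔM|) = 10^3.101 = 1262

Star 1 is more luminous, by a factor of 1260.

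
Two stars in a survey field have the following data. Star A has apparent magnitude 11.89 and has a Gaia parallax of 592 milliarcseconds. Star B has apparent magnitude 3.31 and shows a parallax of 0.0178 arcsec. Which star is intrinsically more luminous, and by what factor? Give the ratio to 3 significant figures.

Star A: p = 592 mas = 0.592″ → d = 1/p = 1.689 pc
Star A: M = m − 5 log₁₀ d + 5 = 11.89 − 5·0.2277 + 5 = 15.752
Star B: d = 1/p = 1/0.0178″ = 56.18 pc
Star B: M = m − 5 log₁₀ d + 5 = 3.31 − 5·1.7496 + 5 = -0.438
ΔM = M_A − M_B = 15.752 − (-0.438) = 16.190; smaller M is more luminous → Star B.
L ratio = 10^(0.4 |ΔM|) = 10^6.476 = 2.991×10^6

Star B is more luminous, by a factor of 2.99×10^6.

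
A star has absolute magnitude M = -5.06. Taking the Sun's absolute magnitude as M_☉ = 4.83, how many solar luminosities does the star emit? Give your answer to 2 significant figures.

L/L_☉ ≈ 9000

M − M_☉ = -5.06 − 4.83 = -9.890
L/L_☉ = 10^(−0.4 (M − M_☉)) = 10^3.956 = 9036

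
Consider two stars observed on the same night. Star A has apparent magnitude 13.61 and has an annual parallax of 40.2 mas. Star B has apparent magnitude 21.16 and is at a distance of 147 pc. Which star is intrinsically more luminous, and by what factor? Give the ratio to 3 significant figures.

Star A is more luminous, by a factor of 30.0.

Star A: p = 40.2 mas = 0.0402″ → d = 1/p = 24.88 pc
Star A: M = m − 5 log₁₀ d + 5 = 13.61 − 5·1.3958 + 5 = 11.631
Star B: M = m − 5 log₁₀ d + 5 = 21.16 − 5·2.1673 + 5 = 15.323
ΔM = M_A − M_B = 11.631 − (15.323) = -3.692; smaller M is more luminous → Star A.
L ratio = 10^(0.4 |ΔM|) = 10^1.477 = 29.99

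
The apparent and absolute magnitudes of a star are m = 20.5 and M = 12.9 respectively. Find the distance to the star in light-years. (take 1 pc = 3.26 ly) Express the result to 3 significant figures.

Distance modulus: m − M = 20.5 − (12.9) = 7.600
m − M = 5 log₁₀ d − 5
log₁₀ d = (m − M)/5 + 1 = 2.5200
d = 10^2.5200 = 331.1 pc
= 1079 ly

d ≈ 1080 ly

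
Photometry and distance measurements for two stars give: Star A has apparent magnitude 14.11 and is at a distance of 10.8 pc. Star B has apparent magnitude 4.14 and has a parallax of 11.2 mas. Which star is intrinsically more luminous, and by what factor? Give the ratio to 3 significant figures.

Star B is more luminous, by a factor of 665000.

Star A: M = m − 5 log₁₀ d + 5 = 14.11 − 5·1.0334 + 5 = 13.943
Star B: p = 11.2 mas = 0.0112″ → d = 1/p = 89.29 pc
Star B: M = m − 5 log₁₀ d + 5 = 4.14 − 5·1.9508 + 5 = -0.614
ΔM = M_A − M_B = 13.943 − (-0.614) = 14.557; smaller M is more luminous → Star B.
L ratio = 10^(0.4 |ΔM|) = 10^5.823 = 664800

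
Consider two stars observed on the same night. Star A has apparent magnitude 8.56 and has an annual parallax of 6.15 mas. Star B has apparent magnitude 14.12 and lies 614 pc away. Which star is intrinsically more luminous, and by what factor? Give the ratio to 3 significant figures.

Star A: p = 6.15 mas = 6.15×10^-3″ → d = 1/p = 162.6 pc
Star A: M = m − 5 log₁₀ d + 5 = 8.56 − 5·2.2111 + 5 = 2.504
Star B: M = m − 5 log₁₀ d + 5 = 14.12 − 5·2.7882 + 5 = 5.179
ΔM = M_A − M_B = 2.504 − (5.179) = -2.675; smaller M is more luminous → Star A.
L ratio = 10^(0.4 |ΔM|) = 10^1.070 = 11.75

Star A is more luminous, by a factor of 11.7.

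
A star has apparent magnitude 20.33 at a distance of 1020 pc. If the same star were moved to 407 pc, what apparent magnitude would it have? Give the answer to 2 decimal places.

Flux ∝ 1/d², so Δm = 5 log₁₀(d₂/d₁) = 5 log₁₀(407/1020) = -1.995
m₂ = m₁ + Δm = 20.33 + (-1.995) = 18.335

m ≈ 18.33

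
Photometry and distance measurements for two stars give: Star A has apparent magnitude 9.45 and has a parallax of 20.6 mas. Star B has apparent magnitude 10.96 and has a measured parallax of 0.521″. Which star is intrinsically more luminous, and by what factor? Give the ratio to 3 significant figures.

Star A: p = 20.6 mas = 0.0206″ → d = 1/p = 48.54 pc
Star A: M = m − 5 log₁₀ d + 5 = 9.45 − 5·1.6861 + 5 = 6.019
Star B: d = 1/p = 1/0.521″ = 1.919 pc
Star B: M = m − 5 log₁₀ d + 5 = 10.96 − 5·0.2832 + 5 = 14.544
ΔM = M_A − M_B = 6.019 − (14.544) = -8.525; smaller M is more luminous → Star A.
L ratio = 10^(0.4 |ΔM|) = 10^3.410 = 2570

Star A is more luminous, by a factor of 2570.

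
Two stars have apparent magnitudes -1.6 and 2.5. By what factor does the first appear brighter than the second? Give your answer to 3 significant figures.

Δm = -1.6 − (2.5) = -4.1
Flux ratio = 10^(−0.4 Δm) = 10^(−0.4 × -4.1) = 10^1.640 = 43.65

43.7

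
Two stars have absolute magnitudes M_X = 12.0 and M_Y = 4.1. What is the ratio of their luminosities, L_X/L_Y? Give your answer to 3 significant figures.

L_X/L_Y ≈ 6.92×10^-4

ΔM = M_X − M_Y = 7.9
L_X/L_Y = 10^(−0.4 ΔM) = 10^-3.160 = 6.918×10^-4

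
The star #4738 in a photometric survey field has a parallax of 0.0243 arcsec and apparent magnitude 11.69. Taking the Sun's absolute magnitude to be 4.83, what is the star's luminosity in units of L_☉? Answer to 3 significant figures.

d = 1/p = 1/0.0243″ = 41.15 pc
M = m − 5 log₁₀ d + 5 = 11.69 − 5·1.6144 + 5 = 8.618
M − M_☉ = 8.618 − 4.83 = 3.788
L/L_☉ = 10^(−0.4 × 3.788) = 0.03053

L/L_☉ ≈ 0.0305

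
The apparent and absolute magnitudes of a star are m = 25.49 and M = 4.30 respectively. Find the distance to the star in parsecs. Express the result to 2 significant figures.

μ = m − M = 21.190
m − M = 5 log₁₀ d − 5
log₁₀ d = (m − M)/5 + 1 = 5.2380
d = 10^5.2380 = 173000 pc

d ≈ 170000 pc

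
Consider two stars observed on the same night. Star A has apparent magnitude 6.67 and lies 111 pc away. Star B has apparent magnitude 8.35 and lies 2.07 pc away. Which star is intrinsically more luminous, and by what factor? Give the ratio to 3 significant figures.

Star A: M = m − 5 log₁₀ d + 5 = 6.67 − 5·2.0453 + 5 = 1.443
Star B: M = m − 5 log₁₀ d + 5 = 8.35 − 5·0.3160 + 5 = 11.770
ΔM = M_A − M_B = 1.443 − (11.770) = -10.327; smaller M is more luminous → Star A.
L ratio = 10^(0.4 |ΔM|) = 10^4.131 = 13510

Star A is more luminous, by a factor of 13500.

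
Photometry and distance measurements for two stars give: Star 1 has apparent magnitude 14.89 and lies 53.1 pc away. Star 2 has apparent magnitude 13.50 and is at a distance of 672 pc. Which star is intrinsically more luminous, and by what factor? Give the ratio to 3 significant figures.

Star 2 is more luminous, by a factor of 576.

Star 1: M = m − 5 log₁₀ d + 5 = 14.89 − 5·1.7251 + 5 = 11.265
Star 2: M = m − 5 log₁₀ d + 5 = 13.50 − 5·2.8274 + 5 = 4.363
ΔM = M_1 − M_2 = 11.265 − (4.363) = 6.901; smaller M is more luminous → Star 2.
L ratio = 10^(0.4 |ΔM|) = 10^2.761 = 576.2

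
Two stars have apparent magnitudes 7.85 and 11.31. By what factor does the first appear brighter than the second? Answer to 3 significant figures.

24.2

Δm = 7.85 − (11.31) = -3.46
Flux ratio = 10^(−0.4 Δm) = 10^(−0.4 × -3.46) = 10^1.384 = 24.21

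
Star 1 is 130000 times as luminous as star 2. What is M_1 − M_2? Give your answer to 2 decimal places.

M_1 − M_2 ≈ -12.78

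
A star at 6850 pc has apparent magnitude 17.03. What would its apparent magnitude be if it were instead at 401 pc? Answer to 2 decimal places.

m ≈ 10.87

Flux ∝ 1/d², so Δm = 5 log₁₀(d₂/d₁) = 5 log₁₀(401/6850) = -6.163
m₂ = m₁ + Δm = 17.03 + (-6.163) = 10.867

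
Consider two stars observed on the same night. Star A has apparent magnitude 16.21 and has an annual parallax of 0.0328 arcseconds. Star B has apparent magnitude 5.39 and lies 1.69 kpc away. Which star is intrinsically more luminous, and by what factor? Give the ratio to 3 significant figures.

Star A: d = 1/p = 1/0.0328″ = 30.49 pc
Star A: M = m − 5 log₁₀ d + 5 = 16.21 − 5·1.4841 + 5 = 13.789
Star B: d = 1.69 kpc = 1690 pc
Star B: M = m − 5 log₁₀ d + 5 = 5.39 − 5·3.2279 + 5 = -5.749
ΔM = M_A − M_B = 13.789 − (-5.749) = 19.539; smaller M is more luminous → Star B.
L ratio = 10^(0.4 |ΔM|) = 10^7.816 = 6.539×10^7

Star B is more luminous, by a factor of 6.54×10^7.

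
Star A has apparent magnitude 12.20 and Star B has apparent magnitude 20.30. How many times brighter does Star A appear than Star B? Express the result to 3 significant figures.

1740

Magnitude difference = -8.10
Flux ratio = 10^(−0.4 Δm) = 10^(−0.4 × -8.10) = 10^3.240 = 1738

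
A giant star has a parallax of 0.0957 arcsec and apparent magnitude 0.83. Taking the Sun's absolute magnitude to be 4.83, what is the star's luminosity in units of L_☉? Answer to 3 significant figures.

d = 1/p = 1/0.0957″ = 10.45 pc
M = m − 5 log₁₀ d + 5 = 0.83 − 5·1.0191 + 5 = 0.735
M − M_☉ = 0.735 − 4.83 = -4.095
L/L_☉ = 10^(−0.4 × -4.095) = 43.47

L/L_☉ ≈ 43.5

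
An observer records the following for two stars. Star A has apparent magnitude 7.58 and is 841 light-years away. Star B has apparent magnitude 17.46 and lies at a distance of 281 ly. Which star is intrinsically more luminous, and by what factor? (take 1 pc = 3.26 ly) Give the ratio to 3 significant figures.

Star A is more luminous, by a factor of 80200.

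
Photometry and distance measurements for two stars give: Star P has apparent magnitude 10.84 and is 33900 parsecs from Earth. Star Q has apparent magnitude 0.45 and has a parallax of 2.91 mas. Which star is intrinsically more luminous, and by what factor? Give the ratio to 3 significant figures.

Star Q is more luminous, by a factor of 1.47.

Star P: M = m − 5 log₁₀ d + 5 = 10.84 − 5·4.5302 + 5 = -6.811
Star Q: p = 2.91 mas = 2.91×10^-3″ → d = 1/p = 343.6 pc
Star Q: M = m − 5 log₁₀ d + 5 = 0.45 − 5·2.5361 + 5 = -7.231
ΔM = M_P − M_Q = -6.811 − (-7.231) = 0.420; smaller M is more luminous → Star Q.
L ratio = 10^(0.4 |ΔM|) = 10^0.168 = 1.472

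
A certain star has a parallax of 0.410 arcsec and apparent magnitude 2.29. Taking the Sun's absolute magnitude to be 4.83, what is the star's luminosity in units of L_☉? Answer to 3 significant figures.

L/L_☉ ≈ 0.617

d = 1/p = 1/0.410″ = 2.439 pc
M = m − 5 log₁₀ d + 5 = 2.29 − 5·0.3872 + 5 = 5.354
M − M_☉ = 5.354 − 4.83 = 0.524
L/L_☉ = 10^(−0.4 × 0.524) = 0.6172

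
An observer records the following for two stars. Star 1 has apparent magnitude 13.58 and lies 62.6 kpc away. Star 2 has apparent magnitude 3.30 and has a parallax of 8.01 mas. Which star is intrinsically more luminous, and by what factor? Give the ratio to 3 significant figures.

Star 1: d = 62.6 kpc = 62600 pc
Star 1: M = m − 5 log₁₀ d + 5 = 13.58 − 5·4.7966 + 5 = -5.403
Star 2: p = 8.01 mas = 8.01×10^-3″ → d = 1/p = 124.8 pc
Star 2: M = m − 5 log₁₀ d + 5 = 3.30 − 5·2.0964 + 5 = -2.182
ΔM = M_1 − M_2 = -5.403 − (-2.182) = -3.221; smaller M is more luminous → Star 1.
L ratio = 10^(0.4 |ΔM|) = 10^1.288 = 19.43

Star 1 is more luminous, by a factor of 19.4.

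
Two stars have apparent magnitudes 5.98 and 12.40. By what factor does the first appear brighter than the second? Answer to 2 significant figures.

370

Magnitude difference = -6.42
Flux ratio = 10^(−0.4 Δm) = 10^(−0.4 × -6.42) = 10^2.568 = 369.8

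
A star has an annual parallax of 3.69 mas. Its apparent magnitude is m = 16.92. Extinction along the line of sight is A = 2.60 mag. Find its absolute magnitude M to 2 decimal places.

M ≈ 7.16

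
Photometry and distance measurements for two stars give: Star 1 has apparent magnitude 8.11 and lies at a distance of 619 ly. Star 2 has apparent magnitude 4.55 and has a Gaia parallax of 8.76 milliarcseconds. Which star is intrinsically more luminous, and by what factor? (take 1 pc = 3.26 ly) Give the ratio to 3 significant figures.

Star 2 is more luminous, by a factor of 9.60.

Star 1: d = 619 ly / 3.26 = 189.9 pc
Star 1: M = m − 5 log₁₀ d + 5 = 8.11 − 5·2.2785 + 5 = 1.718
Star 2: p = 8.76 mas = 8.76×10^-3″ → d = 1/p = 114.2 pc
Star 2: M = m − 5 log₁₀ d + 5 = 4.55 − 5·2.0575 + 5 = -0.737
ΔM = M_1 − M_2 = 1.718 − (-0.737) = 2.455; smaller M is more luminous → Star 2.
L ratio = 10^(0.4 |ΔM|) = 10^0.982 = 9.595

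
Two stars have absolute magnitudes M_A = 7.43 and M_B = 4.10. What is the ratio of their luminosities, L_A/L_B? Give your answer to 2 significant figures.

ΔM = M_A − M_B = 3.33
L_A/L_B = 10^(−0.4 ΔM) = 10^-1.332 = 0.04656

L_A/L_B ≈ 0.047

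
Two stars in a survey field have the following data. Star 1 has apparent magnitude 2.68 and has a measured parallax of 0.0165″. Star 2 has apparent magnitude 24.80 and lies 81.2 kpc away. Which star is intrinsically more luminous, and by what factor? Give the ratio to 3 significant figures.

Star 1 is more luminous, by a factor of 393.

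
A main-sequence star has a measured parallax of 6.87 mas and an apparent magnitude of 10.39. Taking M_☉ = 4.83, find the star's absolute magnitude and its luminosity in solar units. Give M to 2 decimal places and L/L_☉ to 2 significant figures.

M ≈ 4.57; L/L_☉ ≈ 1.3

d = 1/p = 1000/6.87 mas = 145.6 pc
M = m − 5 log₁₀ d + 5 = 10.39 − 5·2.1630 + 5 = 4.575
M − M_☉ = 4.575 − 4.83 = -0.255
L/L_☉ = 10^(−0.4 × -0.255) = 1.265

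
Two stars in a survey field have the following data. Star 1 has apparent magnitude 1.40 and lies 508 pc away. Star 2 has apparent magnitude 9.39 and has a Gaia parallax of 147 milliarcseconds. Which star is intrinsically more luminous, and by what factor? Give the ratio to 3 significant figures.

Star 1: M = m − 5 log₁₀ d + 5 = 1.40 − 5·2.7059 + 5 = -7.129
Star 2: p = 147 mas = 0.147″ → d = 1/p = 6.803 pc
Star 2: M = m − 5 log₁₀ d + 5 = 9.39 − 5·0.8327 + 5 = 10.227
ΔM = M_1 − M_2 = -7.129 − (10.227) = -17.356; smaller M is more luminous → Star 1.
L ratio = 10^(0.4 |ΔM|) = 10^6.942 = 8.757×10^6

Star 1 is more luminous, by a factor of 8.76×10^6.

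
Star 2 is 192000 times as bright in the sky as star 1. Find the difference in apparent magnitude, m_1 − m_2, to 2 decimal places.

m_1 − m_2 ≈ 13.21

Pogson: Δm = −2.5 log₁₀(ratio) = −2.5 log₁₀(192000) = −2.5 × 5.2833 = -13.208
Star 2 is brighter so has the smaller magnitude: m_1 − m_2 is positive.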